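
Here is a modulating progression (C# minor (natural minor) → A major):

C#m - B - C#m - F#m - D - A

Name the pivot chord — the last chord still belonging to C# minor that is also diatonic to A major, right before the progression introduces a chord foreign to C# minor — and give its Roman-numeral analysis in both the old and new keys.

Chords diatonic to C# minor: C#m, D#dim, E, F#m, G#m, A, B.
Reading the progression, the first chord not in that set is D, so the modulation leaves C# minor there.
The chord immediately before D is F#m, which is diatonic to both keys: iv in C# minor and vi in A major.

F#m — iv in C# minor, vi in A major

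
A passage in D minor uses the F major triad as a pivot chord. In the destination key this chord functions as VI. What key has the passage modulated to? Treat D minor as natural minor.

A minor

The numeral VI denotes a major triad on scale degree 6. With F on degree 6, the tonic of the new key is A.
Degree 6 carries a major triad in minor keys, so the destination is A minor.
Check: the diatonic triads of A minor (natural minor) are Am (i), Bdim (ii°), C (III), Dm (iv), Em (v), F (VI), G (VII) — F major is indeed VI.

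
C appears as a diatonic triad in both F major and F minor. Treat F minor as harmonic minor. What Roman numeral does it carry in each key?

The scale of F major is F G A Bb C D E; C is degree 5, and the triad built there (C-E-G) is major, so it is V.
The scale of F minor (harmonic minor) is F G Ab Bb C Db E; C is degree 5, and the triad built there (C-E-G) is major, so it is V.

V in F major; V in F minor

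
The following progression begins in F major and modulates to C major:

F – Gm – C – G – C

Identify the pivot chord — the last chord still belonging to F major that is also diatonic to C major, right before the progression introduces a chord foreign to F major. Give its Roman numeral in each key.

C — V in F major, I in C major

Chords diatonic to F major: F, Gm, Am, Bb, C, Dm, Edim.
Reading the progression, the first chord not in that set is G, so the modulation leaves F major there.
The chord immediately before G is C, which is diatonic to both keys: V in F major and I in C major.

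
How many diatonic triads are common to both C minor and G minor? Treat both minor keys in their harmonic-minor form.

1

Diatonic triads of C minor (harmonic minor): Cm (i), Ddim (ii°), Ebaug (III+), Fm (iv), G (V), Ab (VI), Bdim (vii°).
Diatonic triads of G minor (harmonic minor): Gm (i), Adim (ii°), Bbaug (III+), Cm (iv), D (V), Eb (VI), F#dim (vii°).
Matching root and quality in both lists: Cm.
That gives 1 common triad.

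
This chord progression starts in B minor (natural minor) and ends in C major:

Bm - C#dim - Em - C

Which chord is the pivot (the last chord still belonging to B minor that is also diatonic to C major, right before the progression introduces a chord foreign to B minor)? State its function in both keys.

Em — iv in B minor, iii in C major

Chords diatonic to B minor: Bm, C#dim, D, Em, F#m, G, A.
Reading the progression, the first chord not in that set is C, so the modulation leaves B minor there.
The chord immediately before C is Em, which is diatonic to both keys: iv in B minor and iii in C major.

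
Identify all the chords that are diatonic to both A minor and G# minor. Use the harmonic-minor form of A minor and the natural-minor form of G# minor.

E

Triads in A minor (harmonic minor): Am (i), Bdim (ii°), Caug (III+), Dm (iv), E (V), F (VI), G#dim (vii°).
Triads in G# minor (natural minor): G#m (i), A#dim (ii°), B (III), C#m (iv), D#m (v), E (VI), F# (VII).
Shared triads with their functions: E (V in A minor, VI in G# minor).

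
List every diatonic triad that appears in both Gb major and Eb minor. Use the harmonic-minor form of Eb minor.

Triads in Gb major: Gb (I), Abm (ii), Bbm (iii), Cb (IV), Db (V), Ebm (vi), Fdim (vii°).
Triads in Eb minor (harmonic minor): Ebm (i), Fdim (ii°), Gbaug (III+), Abm (iv), Bb (V), Cb (VI), Ddim (vii°).
Shared triads with their functions: Abm (ii in Gb major, iv in Eb minor); Cb (IV in Gb major, VI in Eb minor); Ebm (vi in Gb major, i in Eb minor); Fdim (vii° in Gb major, ii° in Eb minor).

Abm, Cb, Ebm, Fdim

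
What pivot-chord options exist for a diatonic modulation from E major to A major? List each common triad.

Triads in E major: E (I), F#m (ii), G#m (iii), A (IV), B (V), C#m (vi), D#dim (vii°).
Triads in A major: A (I), Bm (ii), C#m (iii), D (IV), E (V), F#m (vi), G#dim (vii°).
Shared triads with their functions: E (I in E major, V in A major); F#m (ii in E major, vi in A major); A (IV in E major, I in A major); C#m (vi in E major, iii in A major).

E, F#m, A, C#m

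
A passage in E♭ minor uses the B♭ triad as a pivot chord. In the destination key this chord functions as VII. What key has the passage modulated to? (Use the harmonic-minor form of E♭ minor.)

The numeral VII denotes a major triad on scale degree 7. With B♭ on degree 7, the tonic of the new key is C.
Degree 7 carries a major triad in natural-minor keys, so the destination is C minor.
Check: the diatonic triads of C minor (natural minor) are Cm (i), Ddim (ii°), E♭ (III), Fm (iv), Gm (v), A♭ (VI), B♭ (VII) — B♭ is indeed VII.

C minor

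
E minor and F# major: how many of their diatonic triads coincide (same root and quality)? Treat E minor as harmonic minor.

1

Diatonic triads of E minor (harmonic minor): Em (i), F#dim (ii°), Gaug (III+), Am (iv), B (V), C (VI), D#dim (vii°).
Diatonic triads of F# major: F# (I), G#m (ii), A#m (iii), B (IV), C# (V), D#m (vi), E#dim (vii°).
Matching root and quality in both lists: B.
That gives 1 common triad.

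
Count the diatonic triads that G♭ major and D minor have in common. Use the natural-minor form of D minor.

Diatonic triads of G♭ major: G♭ (I), A♭m (ii), B♭m (iii), C♭ (IV), D♭ (V), E♭m (vi), Fdim (vii°).
Diatonic triads of D minor (natural minor): Dm (i), Edim (ii°), F (III), Gm (iv), Am (v), B♭ (VI), C (VII).
No triad has the same root and quality in both keys.

0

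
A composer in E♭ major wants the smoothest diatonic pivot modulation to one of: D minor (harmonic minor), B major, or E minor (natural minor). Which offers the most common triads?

D minor

Triads of E♭ major: E♭ (I), Fm (ii), Gm (iii), A♭ (IV), B♭ (V), Cm (vi), Ddim (vii°).
D minor (harmonic minor) shares 2: Gm, B♭.
B major shares 0: none.
E minor (natural minor) shares 0: none.
The most common triads (2) are shared with D minor.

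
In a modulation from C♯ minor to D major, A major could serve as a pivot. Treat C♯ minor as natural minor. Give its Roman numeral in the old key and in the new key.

The scale of C♯ minor (natural minor) is C♯ D♯ E F♯ G♯ A B; A is degree 6, and the triad built there (A-C♯-E) is major, so it is VI.
The scale of D major is D E F♯ G A B C♯; A is degree 5, and the triad built there (A-C♯-E) is major, so it is V.

VI in C♯ minor; V in D major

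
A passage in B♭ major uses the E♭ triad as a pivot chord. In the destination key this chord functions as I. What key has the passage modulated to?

E♭ major

The numeral I denotes a major triad on scale degree 1. With E♭ on degree 1, the tonic of the new key is E♭.
Degree 1 carries a major triad in major keys, so the destination is E♭ major.
Check: the diatonic triads of E♭ major are E♭ (I), Fm (ii), Gm (iii), A♭ (IV), B♭ (V), Cm (vi), Ddim (vii°) — E♭ is indeed I.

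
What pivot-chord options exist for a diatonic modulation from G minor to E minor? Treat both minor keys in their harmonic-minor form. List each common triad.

F♯dim

Triads in G minor (harmonic minor): Gm (i), Adim (ii°), B♭aug (III+), Cm (iv), D (V), E♭ (VI), F♯dim (vii°).
Triads in E minor (harmonic minor): Em (i), F♯dim (ii°), Gaug (III+), Am (iv), B (V), C (VI), D♯dim (vii°).
Shared triads with their functions: F♯dim (vii° in G minor, ii° in E minor).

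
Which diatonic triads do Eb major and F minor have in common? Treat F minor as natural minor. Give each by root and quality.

Eb, Fm, Ab, Cm

Triads in Eb major: Eb major (I), F minor (ii), G minor (iii), Ab major (IV), Bb major (V), C minor (vi), D diminished (vii°).
Triads in F minor (natural minor): F minor (i), G diminished (ii°), Ab major (III), Bb minor (iv), C minor (v), Db major (VI), Eb major (VII).
Shared triads with their functions: Eb major (I in Eb major, VII in F minor); F minor (ii in Eb major, i in F minor); Ab major (IV in Eb major, III in F minor); C minor (vi in Eb major, v in F minor).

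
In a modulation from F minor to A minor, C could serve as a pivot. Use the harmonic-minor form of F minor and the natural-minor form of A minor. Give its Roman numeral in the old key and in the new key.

V in F minor; III in A minor

The scale of F minor (harmonic minor) is F G A♭ B♭ C D♭ E; C is degree 5, and the triad built there (C-E-G) is major, so it is V.
The scale of A minor (natural minor) is A B C D E F G; C is degree 3, and the triad built there (C-E-G) is major, so it is III.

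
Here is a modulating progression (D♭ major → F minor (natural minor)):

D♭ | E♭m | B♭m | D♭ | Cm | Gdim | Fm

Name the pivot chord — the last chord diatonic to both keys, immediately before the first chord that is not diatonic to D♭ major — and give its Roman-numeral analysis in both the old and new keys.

D♭ — I in D♭ major, VI in F minor

Chords diatonic to D♭ major: D♭, E♭m, Fm, G♭, A♭, B♭m, Cdim.
Reading the progression, the first chord not in that set is Cm, so the modulation leaves D♭ major there.
The chord immediately before Cm is D♭, which is diatonic to both keys: I in D♭ major and VI in F minor.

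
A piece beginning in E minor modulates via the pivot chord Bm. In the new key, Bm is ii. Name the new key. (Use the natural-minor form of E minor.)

A major

The numeral ii denotes a minor triad on scale degree 2. With B on degree 2, the tonic of the new key is A.
Degree 2 carries a minor triad in major keys, so the destination is A major.
Check: the diatonic triads of A major are A (I), Bm (ii), C#m (iii), D (IV), E (V), F#m (vi), G#dim (vii°) — Bm is indeed ii.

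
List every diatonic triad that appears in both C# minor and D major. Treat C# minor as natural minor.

Triads in C# minor (natural minor): C#m (i), D#dim (ii°), E (III), F#m (iv), G#m (v), A (VI), B (VII).
Triads in D major: D (I), Em (ii), F#m (iii), G (IV), A (V), Bm (vi), C#dim (vii°).
Shared triads with their functions: F#m (iv in C# minor, iii in D major); A (VI in C# minor, V in D major).

F#m, A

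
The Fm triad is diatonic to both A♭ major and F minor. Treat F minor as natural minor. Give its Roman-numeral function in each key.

vi in A♭ major; i in F minor

The scale of A♭ major is A♭ B♭ C D♭ E♭ F G; F is degree 6, and the triad built there (F-A♭-C) is minor, so it is vi.
The scale of F minor (natural minor) is F G A♭ B♭ C D♭ E♭; F is degree 1, and the triad built there (F-A♭-C) is minor, so it is i.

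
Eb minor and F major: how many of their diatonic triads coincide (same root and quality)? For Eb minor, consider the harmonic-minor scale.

1

Diatonic triads of Eb minor (harmonic minor): Ebm (i), Fdim (ii°), Gbaug (III+), Abm (iv), Bb (V), Cb (VI), Ddim (vii°).
Diatonic triads of F major: F (I), Gm (ii), Am (iii), Bb (IV), C (V), Dm (vi), Edim (vii°).
Matching root and quality in both lists: Bb.
That gives 1 common triad.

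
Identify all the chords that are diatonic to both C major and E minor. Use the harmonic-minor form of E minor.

C, Em, Am

Triads in C major: C major (I), D minor (ii), E minor (iii), F major (IV), G major (V), A minor (vi), B diminished (vii°).
Triads in E minor (harmonic minor): E minor (i), F# diminished (ii°), G augmented (III+), A minor (iv), B major (V), C major (VI), D# diminished (vii°).
Shared triads with their functions: C major (I in C major, VI in E minor); E minor (iii in C major, i in E minor); A minor (vi in C major, iv in E minor).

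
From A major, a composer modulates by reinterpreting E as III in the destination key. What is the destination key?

C♯ minor

The numeral III denotes a major triad on scale degree 3. With E on degree 3, the tonic of the new key is C♯.
Degree 3 carries a major triad in natural-minor keys, so the destination is C♯ minor.
Check: the diatonic triads of C♯ minor (natural minor) are C♯m (i), D♯dim (ii°), E (III), F♯m (iv), G♯m (v), A (VI), B (VII) — E is indeed III.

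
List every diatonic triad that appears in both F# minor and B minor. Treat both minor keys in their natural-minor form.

F#m, A, Bm, D

Triads in F# minor (natural minor): F#m (i), G#dim (ii°), A (III), Bm (iv), C#m (v), D (VI), E (VII).
Triads in B minor (natural minor): Bm (i), C#dim (ii°), D (III), Em (iv), F#m (v), G (VI), A (VII).
Shared triads with their functions: F#m (i in F# minor, v in B minor); A (III in F# minor, VII in B minor); Bm (iv in F# minor, i in B minor); D (VI in F# minor, III in B minor).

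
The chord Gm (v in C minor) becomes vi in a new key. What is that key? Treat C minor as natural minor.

Bb major

The numeral vi denotes a minor triad on scale degree 6. With G on degree 6, the tonic of the new key is Bb.
Degree 6 carries a minor triad in major keys, so the destination is Bb major.
Check: the diatonic triads of Bb major are Bb (I), Cm (ii), Dm (iii), Eb (IV), F (V), Gm (vi), Adim (vii°) — Gm is indeed vi.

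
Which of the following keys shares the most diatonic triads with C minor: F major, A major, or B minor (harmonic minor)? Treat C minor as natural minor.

F major

Triads of C minor (natural minor): C minor (i), D diminished (ii°), Eb major (III), F minor (iv), G minor (v), Ab major (VI), Bb major (VII).
F major shares 2: Gm, Bb.
A major shares 0: none.
B minor (harmonic minor) shares 0: none.
The most common triads (2) are shared with F major.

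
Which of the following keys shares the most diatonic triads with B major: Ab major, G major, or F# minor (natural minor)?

Triads of B major: B (I), C#m (ii), D#m (iii), E (IV), F# (V), G#m (vi), A#dim (vii°).
Ab major shares 0: none.
G major shares 0: none.
F# minor (natural minor) shares 2: C#m, E.
The most common triads (2) are shared with F# minor.

F# minor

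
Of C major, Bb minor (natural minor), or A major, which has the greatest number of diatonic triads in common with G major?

Triads of G major: G (I), Am (ii), Bm (iii), C (IV), D (V), Em (vi), F#dim (vii°).
C major shares 4: G, Am, C, Em.
Bb minor (natural minor) shares 0: none.
A major shares 2: Bm, D.
The most common triads (4) are shared with C major.

C major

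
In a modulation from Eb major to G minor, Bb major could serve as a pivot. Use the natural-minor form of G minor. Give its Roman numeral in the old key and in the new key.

The scale of Eb major is Eb F G Ab Bb C D; Bb is degree 5, and the triad built there (Bb-D-F) is major, so it is V.
The scale of G minor (natural minor) is G A Bb C D Eb F; Bb is degree 3, and the triad built there (Bb-D-F) is major, so it is III.

V in Eb major; III in G minor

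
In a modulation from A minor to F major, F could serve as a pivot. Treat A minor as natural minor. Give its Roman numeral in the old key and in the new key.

VI in A minor; I in F major

The scale of A minor (natural minor) is A B C D E F G; F is degree 6, and the triad built there (F-A-C) is major, so it is VI.
The scale of F major is F G A Bb C D E; F is degree 1, and the triad built there (F-A-C) is major, so it is I.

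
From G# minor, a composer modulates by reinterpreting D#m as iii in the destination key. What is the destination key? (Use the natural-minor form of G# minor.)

B major

The numeral iii denotes a minor triad on scale degree 3. With D# on degree 3, the tonic of the new key is B.
Degree 3 carries a minor triad in major keys, so the destination is B major.
Check: the diatonic triads of B major are B (I), C#m (ii), D#m (iii), E (IV), F# (V), G#m (vi), A#dim (vii°) — D#m is indeed iii.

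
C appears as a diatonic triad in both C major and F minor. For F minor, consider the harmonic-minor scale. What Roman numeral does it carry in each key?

I in C major; V in F minor

The scale of C major is C D E F G A B; C is degree 1, and the triad built there (C-E-G) is major, so it is I.
The scale of F minor (harmonic minor) is F G Ab Bb C Db E; C is degree 5, and the triad built there (C-E-G) is major, so it is V.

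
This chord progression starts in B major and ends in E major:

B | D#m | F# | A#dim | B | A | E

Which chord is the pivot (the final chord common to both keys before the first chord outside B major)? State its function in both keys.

Chords diatonic to B major: B, C#m, D#m, E, F#, G#m, A#dim.
Reading the progression, the first chord not in that set is A, so the modulation leaves B major there.
The chord immediately before A is B, which is diatonic to both keys: I in B major and V in E major.

B — I in B major, V in E major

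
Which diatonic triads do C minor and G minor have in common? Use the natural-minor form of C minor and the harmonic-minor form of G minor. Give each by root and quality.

Cm, Eb, Gm

Triads in C minor (natural minor): Cm (i), Ddim (ii°), Eb (III), Fm (iv), Gm (v), Ab (VI), Bb (VII).
Triads in G minor (harmonic minor): Gm (i), Adim (ii°), Bbaug (III+), Cm (iv), D (V), Eb (VI), F#dim (vii°).
Shared triads with their functions: Cm (i in C minor, iv in G minor); Eb (III in C minor, VI in G minor); Gm (v in C minor, i in G minor).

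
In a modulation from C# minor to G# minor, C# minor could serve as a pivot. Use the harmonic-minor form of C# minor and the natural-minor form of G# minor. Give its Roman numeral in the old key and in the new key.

The scale of C# minor (harmonic minor) is C# D# E F# G# A B#; C# is degree 1, and the triad built there (C#-E-G#) is minor, so it is i.
The scale of G# minor (natural minor) is G# A# B C# D# E F#; C# is degree 4, and the triad built there (C#-E-G#) is minor, so it is iv.

i in C# minor; iv in G# minor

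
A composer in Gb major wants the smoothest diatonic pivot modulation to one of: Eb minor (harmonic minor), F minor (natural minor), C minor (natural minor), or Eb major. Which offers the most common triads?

Eb minor

Triads of Gb major: Gb major (I), Ab minor (ii), Bb minor (iii), Cb major (IV), Db major (V), Eb minor (vi), F diminished (vii°).
Eb minor (harmonic minor) shares 4: Abm, Cb, Ebm, Fdim.
F minor (natural minor) shares 2: Bbm, Db.
C minor (natural minor) shares 0: none.
Eb major shares 0: none.
The most common triads (4) are shared with Eb minor.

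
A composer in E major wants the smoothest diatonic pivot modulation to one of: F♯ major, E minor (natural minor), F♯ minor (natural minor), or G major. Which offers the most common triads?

Triads of E major: E (I), F♯m (ii), G♯m (iii), A (IV), B (V), C♯m (vi), D♯dim (vii°).
F♯ major shares 2: G♯m, B.
E minor (natural minor) shares 0: none.
F♯ minor (natural minor) shares 4: E, F♯m, A, C♯m.
G major shares 0: none.
The most common triads (4) are shared with F♯ minor.

F♯ minor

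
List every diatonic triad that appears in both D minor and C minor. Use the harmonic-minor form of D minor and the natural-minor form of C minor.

Gm, B♭

Triads in D minor (harmonic minor): Dm (i), Edim (ii°), Faug (III+), Gm (iv), A (V), B♭ (VI), C♯dim (vii°).
Triads in C minor (natural minor): Cm (i), Ddim (ii°), E♭ (III), Fm (iv), Gm (v), A♭ (VI), B♭ (VII).
Shared triads with their functions: Gm (iv in D minor, v in C minor); B♭ (VI in D minor, VII in C minor).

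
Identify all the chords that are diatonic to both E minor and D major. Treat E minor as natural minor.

Triads in E minor (natural minor): Em (i), F#dim (ii°), G (III), Am (iv), Bm (v), C (VI), D (VII).
Triads in D major: D (I), Em (ii), F#m (iii), G (IV), A (V), Bm (vi), C#dim (vii°).
Shared triads with their functions: Em (i in E minor, ii in D major); G (III in E minor, IV in D major); Bm (v in E minor, vi in D major); D (VII in E minor, I in D major).

Em, G, Bm, D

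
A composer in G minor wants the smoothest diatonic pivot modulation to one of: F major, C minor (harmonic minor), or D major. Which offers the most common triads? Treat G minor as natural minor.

Triads of G minor (natural minor): Gm (i), Adim (ii°), Bb (III), Cm (iv), Dm (v), Eb (VI), F (VII).
F major shares 4: Gm, Bb, Dm, F.
C minor (harmonic minor) shares 1: Cm.
D major shares 0: none.
The most common triads (4) are shared with F major.

F major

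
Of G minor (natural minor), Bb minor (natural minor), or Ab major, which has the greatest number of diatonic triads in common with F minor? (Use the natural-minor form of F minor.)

Triads of F minor (natural minor): Fm (i), Gdim (ii°), Ab (III), Bbm (iv), Cm (v), Db (VI), Eb (VII).
G minor (natural minor) shares 2: Cm, Eb.
Bb minor (natural minor) shares 4: Fm, Ab, Bbm, Db.
Ab major shares 7: Fm, Gdim, Ab, Bbm, Cm, Db, Eb.
The most common triads (7) are shared with Ab major.

Ab major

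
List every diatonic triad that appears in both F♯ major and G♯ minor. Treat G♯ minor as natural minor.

Triads in F♯ major: F♯ major (I), G♯ minor (ii), A♯ minor (iii), B major (IV), C♯ major (V), D♯ minor (vi), E♯ diminished (vii°).
Triads in G♯ minor (natural minor): G♯ minor (i), A♯ diminished (ii°), B major (III), C♯ minor (iv), D♯ minor (v), E major (VI), F♯ major (VII).
Shared triads with their functions: F♯ major (I in F♯ major, VII in G♯ minor); G♯ minor (ii in F♯ major, i in G♯ minor); B major (IV in F♯ major, III in G♯ minor); D♯ minor (vi in F♯ major, v in G♯ minor).

F♯, G♯m, B, D♯m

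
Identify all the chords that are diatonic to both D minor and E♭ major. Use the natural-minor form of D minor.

Triads in D minor (natural minor): Dm (i), Edim (ii°), F (III), Gm (iv), Am (v), B♭ (VI), C (VII).
Triads in E♭ major: E♭ (I), Fm (ii), Gm (iii), A♭ (IV), B♭ (V), Cm (vi), Ddim (vii°).
Shared triads with their functions: Gm (iv in D minor, iii in E♭ major); B♭ (VI in D minor, V in E♭ major).

Gm, B♭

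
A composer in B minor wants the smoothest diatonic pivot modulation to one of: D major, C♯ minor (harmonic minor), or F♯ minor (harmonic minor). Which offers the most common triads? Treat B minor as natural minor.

Triads of B minor (natural minor): B minor (i), C♯ diminished (ii°), D major (III), E minor (iv), F♯ minor (v), G major (VI), A major (VII).
D major shares 7: Bm, C♯dim, D, Em, F♯m, G, A.
C♯ minor (harmonic minor) shares 2: F♯m, A.
F♯ minor (harmonic minor) shares 3: Bm, D, F♯m.
The most common triads (7) are shared with D major.

D major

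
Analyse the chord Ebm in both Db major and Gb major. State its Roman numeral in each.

The scale of Db major is Db Eb F Gb Ab Bb C; Eb is degree 2, and the triad built there (Eb-Gb-Bb) is minor, so it is ii.
The scale of Gb major is Gb Ab Bb Cb Db Eb F; Eb is degree 6, and the triad built there (Eb-Gb-Bb) is minor, so it is vi.

ii in Db major; vi in Gb major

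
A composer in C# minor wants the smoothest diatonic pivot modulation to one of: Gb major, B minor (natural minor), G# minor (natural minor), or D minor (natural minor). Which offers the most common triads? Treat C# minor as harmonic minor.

B minor

Triads of C# minor (harmonic minor): C#m (i), D#dim (ii°), Eaug (III+), F#m (iv), G# (V), A (VI), B#dim (vii°).
Gb major shares 0: none.
B minor (natural minor) shares 2: F#m, A.
G# minor (natural minor) shares 1: C#m.
D minor (natural minor) shares 0: none.
The most common triads (2) are shared with B minor.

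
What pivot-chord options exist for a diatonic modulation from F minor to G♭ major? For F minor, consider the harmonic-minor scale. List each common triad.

B♭m, D♭

Triads in F minor (harmonic minor): Fm (i), Gdim (ii°), A♭aug (III+), B♭m (iv), C (V), D♭ (VI), Edim (vii°).
Triads in G♭ major: G♭ (I), A♭m (ii), B♭m (iii), C♭ (IV), D♭ (V), E♭m (vi), Fdim (vii°).
Shared triads with their functions: B♭m (iv in F minor, iii in G♭ major); D♭ (VI in F minor, V in G♭ major).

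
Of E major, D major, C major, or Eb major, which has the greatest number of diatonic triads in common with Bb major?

Eb major

Triads of Bb major: Bb (I), Cm (ii), Dm (iii), Eb (IV), F (V), Gm (vi), Adim (vii°).
E major shares 0: none.
D major shares 0: none.
C major shares 2: Dm, F.
Eb major shares 4: Bb, Cm, Eb, Gm.
The most common triads (4) are shared with Eb major.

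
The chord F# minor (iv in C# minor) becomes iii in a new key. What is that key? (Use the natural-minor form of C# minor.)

The numeral iii denotes a minor triad on scale degree 3. With F# on degree 3, the tonic of the new key is D.
Degree 3 carries a minor triad in major keys, so the destination is D major.
Check: the diatonic triads of D major are D (I), Em (ii), F#m (iii), G (IV), A (V), Bm (vi), C#dim (vii°) — F# minor is indeed iii.

D major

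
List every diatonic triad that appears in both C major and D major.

Triads in C major: C (I), Dm (ii), Em (iii), F (IV), G (V), Am (vi), Bdim (vii°).
Triads in D major: D (I), Em (ii), F♯m (iii), G (IV), A (V), Bm (vi), C♯dim (vii°).
Shared triads with their functions: Em (iii in C major, ii in D major); G (V in C major, IV in D major).

Em, G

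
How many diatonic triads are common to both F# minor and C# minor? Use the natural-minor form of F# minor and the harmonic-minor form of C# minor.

Diatonic triads of F# minor (natural minor): F# minor (i), G# diminished (ii°), A major (III), B minor (iv), C# minor (v), D major (VI), E major (VII).
Diatonic triads of C# minor (harmonic minor): C# minor (i), D# diminished (ii°), E augmented (III+), F# minor (iv), G# major (V), A major (VI), B# diminished (vii°).
Matching root and quality in both lists: F# minor, A major, C# minor.
That gives 3 common triads.

3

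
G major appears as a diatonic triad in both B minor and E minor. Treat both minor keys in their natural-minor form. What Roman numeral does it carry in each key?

VI in B minor; III in E minor

The scale of B minor (natural minor) is B C# D E F# G A; G is degree 6, and the triad built there (G-B-D) is major, so it is VI.
The scale of E minor (natural minor) is E F# G A B C D; G is degree 3, and the triad built there (G-B-D) is major, so it is III.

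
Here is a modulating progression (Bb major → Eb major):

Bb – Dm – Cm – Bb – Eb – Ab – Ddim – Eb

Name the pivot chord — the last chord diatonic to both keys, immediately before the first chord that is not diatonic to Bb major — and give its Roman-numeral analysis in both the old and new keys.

Eb — IV in Bb major, I in Eb major

Chords diatonic to Bb major: Bb, Cm, Dm, Eb, F, Gm, Adim.
Reading the progression, the first chord not in that set is Ab, so the modulation leaves Bb major there.
The chord immediately before Ab is Eb, which is diatonic to both keys: IV in Bb major and I in Eb major.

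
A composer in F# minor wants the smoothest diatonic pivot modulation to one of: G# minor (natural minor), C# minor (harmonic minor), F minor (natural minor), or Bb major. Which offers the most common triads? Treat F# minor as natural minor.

C# minor

Triads of F# minor (natural minor): F#m (i), G#dim (ii°), A (III), Bm (iv), C#m (v), D (VI), E (VII).
G# minor (natural minor) shares 2: C#m, E.
C# minor (harmonic minor) shares 3: F#m, A, C#m.
F minor (natural minor) shares 0: none.
Bb major shares 0: none.
The most common triads (3) are shared with C# minor.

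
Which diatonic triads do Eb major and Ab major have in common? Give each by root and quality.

Eb, Fm, Ab, Cm

Triads in Eb major: Eb (I), Fm (ii), Gm (iii), Ab (IV), Bb (V), Cm (vi), Ddim (vii°).
Triads in Ab major: Ab (I), Bbm (ii), Cm (iii), Db (IV), Eb (V), Fm (vi), Gdim (vii°).
Shared triads with their functions: Eb (I in Eb major, V in Ab major); Fm (ii in Eb major, vi in Ab major); Ab (IV in Eb major, I in Ab major); Cm (vi in Eb major, iii in Ab major).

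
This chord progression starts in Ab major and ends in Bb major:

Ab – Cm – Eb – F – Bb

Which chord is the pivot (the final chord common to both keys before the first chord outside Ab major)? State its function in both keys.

Eb — V in Ab major, IV in Bb major

Chords diatonic to Ab major: Ab, Bbm, Cm, Db, Eb, Fm, Gdim.
Reading the progression, the first chord not in that set is F, so the modulation leaves Ab major there.
The chord immediately before F is Eb, which is diatonic to both keys: V in Ab major and IV in Bb major.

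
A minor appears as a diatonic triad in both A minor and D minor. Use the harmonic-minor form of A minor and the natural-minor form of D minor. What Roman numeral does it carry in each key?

The scale of A minor (harmonic minor) is A B C D E F G#; A is degree 1, and the triad built there (A-C-E) is minor, so it is i.
The scale of D minor (natural minor) is D E F G A Bb C; A is degree 5, and the triad built there (A-C-E) is minor, so it is v.

i in A minor; v in D minor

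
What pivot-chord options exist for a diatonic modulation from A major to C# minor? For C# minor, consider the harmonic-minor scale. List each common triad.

A, C#m, F#m

Triads in A major: A (I), Bm (ii), C#m (iii), D (IV), E (V), F#m (vi), G#dim (vii°).
Triads in C# minor (harmonic minor): C#m (i), D#dim (ii°), Eaug (III+), F#m (iv), G# (V), A (VI), B#dim (vii°).
Shared triads with their functions: A (I in A major, VI in C# minor); C#m (iii in A major, i in C# minor); F#m (vi in A major, iv in C# minor).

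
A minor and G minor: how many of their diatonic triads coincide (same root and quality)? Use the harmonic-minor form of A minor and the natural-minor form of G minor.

Diatonic triads of A minor (harmonic minor): A minor (i), B diminished (ii°), C augmented (III+), D minor (iv), E major (V), F major (VI), G♯ diminished (vii°).
Diatonic triads of G minor (natural minor): G minor (i), A diminished (ii°), B♭ major (III), C minor (iv), D minor (v), E♭ major (VI), F major (VII).
Matching root and quality in both lists: D minor, F major.
That gives 2 common triads.

2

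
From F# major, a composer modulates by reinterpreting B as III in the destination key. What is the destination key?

The numeral III denotes a major triad on scale degree 3. With B on degree 3, the tonic of the new key is G#.
Degree 3 carries a major triad in natural-minor keys, so the destination is G# minor.
Check: the diatonic triads of G# minor (natural minor) are G#m (i), A#dim (ii°), B (III), C#m (iv), D#m (v), E (VI), F# (VII) — B is indeed III.

G# minor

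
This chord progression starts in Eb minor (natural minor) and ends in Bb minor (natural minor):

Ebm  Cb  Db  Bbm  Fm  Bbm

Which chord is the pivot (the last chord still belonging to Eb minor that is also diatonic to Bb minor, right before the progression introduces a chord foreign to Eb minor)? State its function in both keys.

Chords diatonic to Eb minor: Ebm, Fdim, Gb, Abm, Bbm, Cb, Db.
Reading the progression, the first chord not in that set is Fm, so the modulation leaves Eb minor there.
The chord immediately before Fm is Bbm, which is diatonic to both keys: v in Eb minor and i in Bb minor.

Bbm — v in Eb minor, i in Bb minor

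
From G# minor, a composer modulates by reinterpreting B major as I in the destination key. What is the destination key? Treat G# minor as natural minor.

The numeral I denotes a major triad on scale degree 1. With B on degree 1, the tonic of the new key is B.
Degree 1 carries a major triad in major keys, so the destination is B major.
Check: the diatonic triads of B major are B (I), C#m (ii), D#m (iii), E (IV), F# (V), G#m (vi), A#dim (vii°) — B major is indeed I.

B major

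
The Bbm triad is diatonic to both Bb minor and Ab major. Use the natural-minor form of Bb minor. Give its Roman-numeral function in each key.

The scale of Bb minor (natural minor) is Bb C Db Eb F Gb Ab; Bb is degree 1, and the triad built there (Bb-Db-F) is minor, so it is i.
The scale of Ab major is Ab Bb C Db Eb F G; Bb is degree 2, and the triad built there (Bb-Db-F) is minor, so it is ii.

i in Bb minor; ii in Ab major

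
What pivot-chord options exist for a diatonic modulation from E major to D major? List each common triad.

Triads in E major: E (I), F#m (ii), G#m (iii), A (IV), B (V), C#m (vi), D#dim (vii°).
Triads in D major: D (I), Em (ii), F#m (iii), G (IV), A (V), Bm (vi), C#dim (vii°).
Shared triads with their functions: F#m (ii in E major, iii in D major); A (IV in E major, V in D major).

F#m, A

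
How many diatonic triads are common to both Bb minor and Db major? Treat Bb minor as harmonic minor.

Diatonic triads of Bb minor (harmonic minor): Bb minor (i), C diminished (ii°), Db augmented (III+), Eb minor (iv), F major (V), Gb major (VI), A diminished (vii°).
Diatonic triads of Db major: Db major (I), Eb minor (ii), F minor (iii), Gb major (IV), Ab major (V), Bb minor (vi), C diminished (vii°).
Matching root and quality in both lists: Bb minor, C diminished, Eb minor, Gb major.
That gives 4 common triads.

4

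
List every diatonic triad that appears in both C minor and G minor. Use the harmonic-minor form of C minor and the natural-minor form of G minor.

Triads in C minor (harmonic minor): Cm (i), Ddim (ii°), Ebaug (III+), Fm (iv), G (V), Ab (VI), Bdim (vii°).
Triads in G minor (natural minor): Gm (i), Adim (ii°), Bb (III), Cm (iv), Dm (v), Eb (VI), F (VII).
Shared triads with their functions: Cm (i in C minor, iv in G minor).

Cm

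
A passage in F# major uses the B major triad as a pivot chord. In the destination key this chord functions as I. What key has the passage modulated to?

The numeral I denotes a major triad on scale degree 1. With B on degree 1, the tonic of the new key is B.
Degree 1 carries a major triad in major keys, so the destination is B major.
Check: the diatonic triads of B major are B (I), C#m (ii), D#m (iii), E (IV), F# (V), G#m (vi), A#dim (vii°) — B major is indeed I.

B major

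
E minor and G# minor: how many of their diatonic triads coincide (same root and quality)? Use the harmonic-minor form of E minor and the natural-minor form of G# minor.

1

Diatonic triads of E minor (harmonic minor): Em (i), F#dim (ii°), Gaug (III+), Am (iv), B (V), C (VI), D#dim (vii°).
Diatonic triads of G# minor (natural minor): G#m (i), A#dim (ii°), B (III), C#m (iv), D#m (v), E (VI), F# (VII).
Matching root and quality in both lists: B.
That gives 1 common triad.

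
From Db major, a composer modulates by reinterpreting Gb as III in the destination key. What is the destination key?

The numeral III denotes a major triad on scale degree 3. With Gb on degree 3, the tonic of the new key is Eb.
Degree 3 carries a major triad in natural-minor keys, so the destination is Eb minor.
Check: the diatonic triads of Eb minor (natural minor) are Ebm (i), Fdim (ii°), Gb (III), Abm (iv), Bbm (v), Cb (VI), Db (VII) — Gb is indeed III.

Eb minor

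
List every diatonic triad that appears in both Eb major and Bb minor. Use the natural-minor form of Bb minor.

Triads in Eb major: Eb major (I), F minor (ii), G minor (iii), Ab major (IV), Bb major (V), C minor (vi), D diminished (vii°).
Triads in Bb minor (natural minor): Bb minor (i), C diminished (ii°), Db major (III), Eb minor (iv), F minor (v), Gb major (VI), Ab major (VII).
Shared triads with their functions: F minor (ii in Eb major, v in Bb minor); Ab major (IV in Eb major, VII in Bb minor).

Fm, Ab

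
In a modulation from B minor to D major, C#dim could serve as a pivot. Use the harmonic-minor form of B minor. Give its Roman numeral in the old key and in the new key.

The scale of B minor (harmonic minor) is B C# D E F# G A#; C# is degree 2, and the triad built there (C#-E-G) is diminished, so it is ii°.
The scale of D major is D E F# G A B C#; C# is degree 7, and the triad built there (C#-E-G) is diminished, so it is vii°.

ii° in B minor; vii° in D major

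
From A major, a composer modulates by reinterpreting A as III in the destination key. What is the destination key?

The numeral III denotes a major triad on scale degree 3. With A on degree 3, the tonic of the new key is F#.
Degree 3 carries a major triad in natural-minor keys, so the destination is F# minor.
Check: the diatonic triads of F# minor (natural minor) are F#m (i), G#dim (ii°), A (III), Bm (iv), C#m (v), D (VI), E (VII) — A is indeed III.

F# minor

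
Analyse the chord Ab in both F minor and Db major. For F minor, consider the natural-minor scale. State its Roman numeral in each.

III in F minor; V in Db major

The scale of F minor (natural minor) is F G Ab Bb C Db Eb; Ab is degree 3, and the triad built there (Ab-C-Eb) is major, so it is III.
The scale of Db major is Db Eb F Gb Ab Bb C; Ab is degree 5, and the triad built there (Ab-C-Eb) is major, so it is V.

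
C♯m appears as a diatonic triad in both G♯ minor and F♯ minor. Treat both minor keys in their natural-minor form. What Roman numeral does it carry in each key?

iv in G♯ minor; v in F♯ minor

The scale of G♯ minor (natural minor) is G♯ A♯ B C♯ D♯ E F♯; C♯ is degree 4, and the triad built there (C♯-E-G♯) is minor, so it is iv.
The scale of F♯ minor (natural minor) is F♯ G♯ A B C♯ D E; C♯ is degree 5, and the triad built there (C♯-E-G♯) is minor, so it is v.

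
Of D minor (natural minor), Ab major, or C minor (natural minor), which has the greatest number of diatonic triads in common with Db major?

Ab major

Triads of Db major: Db major (I), Eb minor (ii), F minor (iii), Gb major (IV), Ab major (V), Bb minor (vi), C diminished (vii°).
D minor (natural minor) shares 0: none.
Ab major shares 4: Db, Fm, Ab, Bbm.
C minor (natural minor) shares 2: Fm, Ab.
The most common triads (4) are shared with Ab major.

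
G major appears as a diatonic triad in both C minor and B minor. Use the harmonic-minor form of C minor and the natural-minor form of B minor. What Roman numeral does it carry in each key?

V in C minor; VI in B minor

The scale of C minor (harmonic minor) is C D Eb F G Ab B; G is degree 5, and the triad built there (G-B-D) is major, so it is V.
The scale of B minor (natural minor) is B C# D E F# G A; G is degree 6, and the triad built there (G-B-D) is major, so it is VI.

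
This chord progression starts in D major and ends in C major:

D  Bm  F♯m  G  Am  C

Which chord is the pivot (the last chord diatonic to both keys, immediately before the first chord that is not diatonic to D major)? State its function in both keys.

G — IV in D major, V in C major

Chords diatonic to D major: D, Em, F♯m, G, A, Bm, C♯dim.
Reading the progression, the first chord not in that set is Am, so the modulation leaves D major there.
The chord immediately before Am is G, which is diatonic to both keys: IV in D major and V in C major.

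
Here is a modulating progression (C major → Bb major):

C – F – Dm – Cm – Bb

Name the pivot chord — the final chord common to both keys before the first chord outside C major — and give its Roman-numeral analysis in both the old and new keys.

Dm — ii in C major, iii in Bb major

Chords diatonic to C major: C, Dm, Em, F, G, Am, Bdim.
Reading the progression, the first chord not in that set is Cm, so the modulation leaves C major there.
The chord immediately before Cm is Dm, which is diatonic to both keys: ii in C major and iii in Bb major.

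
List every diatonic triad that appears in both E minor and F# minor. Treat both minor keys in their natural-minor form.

Bm, D

Triads in E minor (natural minor): Em (i), F#dim (ii°), G (III), Am (iv), Bm (v), C (VI), D (VII).
Triads in F# minor (natural minor): F#m (i), G#dim (ii°), A (III), Bm (iv), C#m (v), D (VI), E (VII).
Shared triads with their functions: Bm (v in E minor, iv in F# minor); D (VII in E minor, VI in F# minor).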